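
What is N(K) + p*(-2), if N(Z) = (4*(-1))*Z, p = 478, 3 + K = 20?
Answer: -1024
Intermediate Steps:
K = 17 (K = -3 + 20 = 17)
N(Z) = -4*Z
N(K) + p*(-2) = -4*17 + 478*(-2) = -68 - 956 = -1024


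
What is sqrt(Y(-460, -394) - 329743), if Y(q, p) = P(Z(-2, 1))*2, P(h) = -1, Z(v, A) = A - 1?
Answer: I*sqrt(329745) ≈ 574.23*I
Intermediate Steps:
Z(v, A) = -1 + A
Y(q, p) = -2 (Y(q, p) = -1*2 = -2)
sqrt(Y(-460, -394) - 329743) = sqrt(-2 - 329743) = sqrt(-329745) = I*sqrt(329745)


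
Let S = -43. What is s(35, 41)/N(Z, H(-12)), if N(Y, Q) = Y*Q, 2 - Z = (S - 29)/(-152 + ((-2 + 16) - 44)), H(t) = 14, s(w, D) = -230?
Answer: -1495/146 ≈ -10.240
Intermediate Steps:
Z = 146/91 (Z = 2 - (-43 - 29)/(-152 + ((-2 + 16) - 44)) = 2 - (-72)/(-152 + (14 - 44)) = 2 - (-72)/(-152 - 30) = 2 - (-72)/(-182) = 2 - (-72)*(-1)/182 = 2 - 1*36/91 = 2 - 36/91 = 146/91 ≈ 1.6044)
N(Y, Q) = Q*Y
s(35, 41)/N(Z, H(-12)) = -230/(14*(146/91)) = -230/292/13 = -230*13/292 = -1495/146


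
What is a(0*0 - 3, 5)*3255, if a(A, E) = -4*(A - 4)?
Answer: 91140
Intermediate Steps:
a(A, E) = 16 - 4*A (a(A, E) = -4*(-4 + A) = 16 - 4*A)
a(0*0 - 3, 5)*3255 = (16 - 4*(0*0 - 3))*3255 = (16 - 4*(0 - 3))*3255 = (16 - 4*(-3))*3255 = (16 + 12)*3255 = 28*3255 = 91140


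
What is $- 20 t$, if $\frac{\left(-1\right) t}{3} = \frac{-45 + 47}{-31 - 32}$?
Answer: $- \frac{40}{21} \approx -1.9048$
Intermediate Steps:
$t = \frac{2}{21}$ ($t = - 3 \frac{-45 + 47}{-31 - 32} = - 3 \frac{2}{-63} = - 3 \cdot 2 \left(- \frac{1}{63}\right) = \left(-3\right) \left(- \frac{2}{63}\right) = \frac{2}{21} \approx 0.095238$)
$- 20 t = \left(-20\right) \frac{2}{21} = - \frac{40}{21}$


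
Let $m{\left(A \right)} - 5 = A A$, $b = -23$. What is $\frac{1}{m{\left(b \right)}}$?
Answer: $\frac{1}{534} \approx 0.0018727$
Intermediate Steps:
$m{\left(A \right)} = 5 + A^{2}$ ($m{\left(A \right)} = 5 + A A = 5 + A^{2}$)
$\frac{1}{m{\left(b \right)}} = \frac{1}{5 + \left(-23\right)^{2}} = \frac{1}{5 + 529} = \frac{1}{534}$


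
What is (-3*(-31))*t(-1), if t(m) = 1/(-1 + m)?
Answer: -93/2 ≈ -46.500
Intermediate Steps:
(-3*(-31))*t(-1) = (-3*(-31))/(-1 - 1) = 93/(-2) = 93*(-½) = -93/2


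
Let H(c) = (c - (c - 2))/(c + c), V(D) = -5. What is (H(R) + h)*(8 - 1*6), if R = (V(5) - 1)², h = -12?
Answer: -431/18 ≈ -23.944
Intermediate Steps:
R = 36 (R = (-5 - 1)² = (-6)² = 36)
H(c) = 1/c (H(c) = (c - (-2 + c))/((2*c)) = (c + (2 - c))*(1/(2*c)) = 2*(1/(2*c)) = 1/c)
(H(R) + h)*(8 - 1*6) = (1/36 - 12)*(8 - 1*6) = (1/36 - 12)*(8 - 6) = -431/36*2 = -431/18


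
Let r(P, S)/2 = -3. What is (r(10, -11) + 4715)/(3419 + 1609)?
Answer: 4709/5028 ≈ 0.93655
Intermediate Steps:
r(P, S) = -6 (r(P, S) = 2*(-3) = -6)
(r(10, -11) + 4715)/(3419 + 1609) = (-6 + 4715)/(3419 + 1609) = 4709/5028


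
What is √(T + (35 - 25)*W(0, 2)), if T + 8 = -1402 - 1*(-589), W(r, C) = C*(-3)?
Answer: I*√881 ≈ 29.682*I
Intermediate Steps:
W(r, C) = -3*C
T = -821 (T = -8 + (-1402 - 1*(-589)) = -8 + (-1402 + 589) = -8 - 813 = -821)
√(T + (35 - 25)*W(0, 2)) = √(-821 + (35 - 25)*(-3*2)) = √(-821 + 10*(-6)) = √(-821 - 60) = √(-881) = I*√881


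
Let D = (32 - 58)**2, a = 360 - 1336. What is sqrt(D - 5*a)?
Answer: 2*sqrt(1389) ≈ 74.539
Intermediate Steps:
a = -976
D = 676 (D = (-26)**2 = 676)
sqrt(D - 5*a) = sqrt(676 - 5*(-976)) = sqrt(676 + 4880) = sqrt(5556) = 2*sqrt(1389)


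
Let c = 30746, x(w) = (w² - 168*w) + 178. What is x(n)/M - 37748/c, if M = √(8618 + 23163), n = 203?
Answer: -18874/15373 + 7283*√31781/31781 ≈ 39.625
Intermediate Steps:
x(w) = 178 + w² - 168*w
M = √31781 ≈ 178.27
x(n)/M - 37748/c = (178 + 203² - 168*203)/(√31781) - 37748/30746 = (178 + 41209 - 34104)*(√31781/31781) - 37748*1/30746 = 7283*(√31781/31781) - 18874/15373 = 7283*√31781/31781 - 18874/15373 = -18874/15373 + 7283*√31781/31781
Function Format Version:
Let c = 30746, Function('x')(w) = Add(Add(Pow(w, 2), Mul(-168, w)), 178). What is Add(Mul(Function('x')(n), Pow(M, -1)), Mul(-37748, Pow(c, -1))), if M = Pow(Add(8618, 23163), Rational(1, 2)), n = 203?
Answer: Add(Rational(-18874, 15373), Mul(Rational(7283, 31781), Pow(31781, Rational(1, 2)))) ≈ 39.625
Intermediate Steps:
Function('x')(w) = Add(178, Pow(w, 2), Mul(-168, w))
M = Pow(31781, Rational(1, 2)) ≈ 178.27
Add(Mul(Function('x')(n), Pow(M, -1)), Mul(-37748, Pow(c, -1))) = Add(Mul(Add(178, Pow(203, 2), Mul(-168, 203)), Pow(Pow(31781, Rational(1, 2)), -1)), Mul(-37748, Pow(30746, -1))) = Add(Mul(Add(178, 41209, -34104), Mul(Rational(1, 31781), Pow(31781, Rational(1, 2)))), Mul(-37748, Rational(1, 30746))) = Add(Mul(7283, Mul(Rational(1, 31781), Pow(31781, Rational(1, 2)))), Rational(-18874, 15373)) = Add(Mul(Rational(7283, 31781), Pow(31781, Rational(1, 2))), Rational(-18874, 15373)) = Add(Rational(-18874, 15373), Mul(Rational(7283, 31781), Pow(31781, Rational(1, 2))))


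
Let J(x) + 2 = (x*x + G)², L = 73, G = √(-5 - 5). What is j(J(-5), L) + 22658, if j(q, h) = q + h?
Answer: 23344 + 50*I*√10 ≈ 23344.0 + 158.11*I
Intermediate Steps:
G = I*√10 (G = √(-10) = I*√10 ≈ 3.1623*I)
J(x) = -2 + (x² + I*√10)² (J(x) = -2 + (x*x + I*√10)² = -2 + (x² + I*√10)²)
j(q, h) = h + q
j(J(-5), L) + 22658 = (73 + (-2 + ((-5)² + I*√10)²)) + 22658 = (73 + (-2 + (25 + I*√10)²)) + 22658 = (71 + (25 + I*√10)²) + 22658 = 22729 + (25 + I*√10)²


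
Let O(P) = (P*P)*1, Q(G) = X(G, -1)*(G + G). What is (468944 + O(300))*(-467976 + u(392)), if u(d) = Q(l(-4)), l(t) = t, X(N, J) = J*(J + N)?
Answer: -261594735104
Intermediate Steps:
Q(G) = 2*G*(1 - G) (Q(G) = (-(-1 + G))*(G + G) = (1 - G)*(2*G) = 2*G*(1 - G))
O(P) = P² (O(P) = P²*1 = P²)
u(d) = -40 (u(d) = 2*(-4)*(1 - 1*(-4)) = 2*(-4)*(1 + 4) = 2*(-4)*5 = -40)
(468944 + O(300))*(-467976 + u(392)) = (468944 + 300²)*(-467976 - 40) = (468944 + 90000)*(-468016) = 558944*(-468016) = -261594735104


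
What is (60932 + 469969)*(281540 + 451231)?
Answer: 389028856671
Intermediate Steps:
(60932 + 469969)*(281540 + 451231) = 530901*732771 = 389028856671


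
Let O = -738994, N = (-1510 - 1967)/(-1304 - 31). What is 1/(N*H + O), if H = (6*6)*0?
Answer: -1/738994 ≈ -1.3532e-6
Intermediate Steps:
N = 1159/445 (N = -3477/(-1335) = -3477*(-1/1335) = 1159/445 ≈ 2.6045)
H = 0 (H = 36*0 = 0)
1/(N*H + O) = 1/((1159/445)*0 - 738994) = 1/(0 - 738994) = 1/(-738994) = -1/738994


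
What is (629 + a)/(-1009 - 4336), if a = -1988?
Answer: 1359/5345 ≈ 0.25426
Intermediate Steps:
(629 + a)/(-1009 - 4336) = (629 - 1988)/(-1009 - 4336) = -1359/(-5345) = -1359*(-1/5345) = 1359/5345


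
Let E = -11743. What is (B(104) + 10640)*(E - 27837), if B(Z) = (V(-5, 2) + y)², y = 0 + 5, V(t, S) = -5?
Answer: -421131200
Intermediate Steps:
y = 5
B(Z) = 0 (B(Z) = (-5 + 5)² = 0² = 0)
(B(104) + 10640)*(E - 27837) = (0 + 10640)*(-11743 - 27837) = 10640*(-39580) = -421131200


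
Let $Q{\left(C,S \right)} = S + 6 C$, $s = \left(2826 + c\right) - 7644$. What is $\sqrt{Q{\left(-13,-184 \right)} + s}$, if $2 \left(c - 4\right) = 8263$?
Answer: $\frac{i \sqrt{3778}}{2} \approx 30.733 i$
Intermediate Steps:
$c = \frac{8271}{2}$ ($c = 4 + \frac{1}{2} \cdot 8263 = 4 + \frac{8263}{2} = \frac{8271}{2} \approx 4135.5$)
$s = - \frac{1365}{2}$ ($s = \left(2826 + \frac{8271}{2}\right) - 7644 = \frac{13923}{2} - 7644 = - \frac{1365}{2} \approx -682.5$)
$\sqrt{Q{\left(-13,-184 \right)} + s} = \sqrt{\left(-184 + 6 \left(-13\right)\right) - \frac{1365}{2}} = \sqrt{\left(-184 - 78\right) - \frac{1365}{2}} = \sqrt{-262 - \frac{1365}{2}} = \sqrt{- \frac{1889}{2}} = \frac{i \sqrt{3778}}{2}$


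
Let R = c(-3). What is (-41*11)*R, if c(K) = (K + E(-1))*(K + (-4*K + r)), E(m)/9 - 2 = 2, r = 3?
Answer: -178596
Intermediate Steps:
E(m) = 36 (E(m) = 18 + 9*2 = 18 + 18 = 36)
c(K) = (3 - 3*K)*(36 + K) (c(K) = (K + 36)*(K + (-4*K + 3)) = (36 + K)*(K + (3 - 4*K)) = (36 + K)*(3 - 3*K) = (3 - 3*K)*(36 + K))
R = 396 (R = 108 - 105*(-3) - 3*(-3)**2 = 108 + 315 - 3*9 = 108 + 315 - 27 = 396)
(-41*11)*R = -41*11*396 = -451*396 = -178596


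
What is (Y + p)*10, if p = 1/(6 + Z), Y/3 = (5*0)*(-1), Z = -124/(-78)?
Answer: 195/148 ≈ 1.3176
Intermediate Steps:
Z = 62/39 (Z = -124*(-1/78) = 62/39 ≈ 1.5897)
Y = 0 (Y = 3*((5*0)*(-1)) = 3*(0*(-1)) = 3*0 = 0)
p = 39/296 (p = 1/(6 + 62/39) = 1/(296/39) = 39/296 ≈ 0.13176)
(Y + p)*10 = (0 + 39/296)*10 = (39/296)*10 = 195/148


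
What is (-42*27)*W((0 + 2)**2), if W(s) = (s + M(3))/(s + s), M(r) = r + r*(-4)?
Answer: 2835/4 ≈ 708.75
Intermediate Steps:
M(r) = -3*r (M(r) = r - 4*r = -3*r)
W(s) = (-9 + s)/(2*s) (W(s) = (s - 3*3)/(s + s) = (s - 9)/((2*s)) = (-9 + s)*(1/(2*s)) = (-9 + s)/(2*s))
(-42*27)*W((0 + 2)**2) = (-42*27)*((-9 + (0 + 2)**2)/(2*((0 + 2)**2))) = -567*(-9 + 2**2)/(2**2) = -567*(-9 + 4)/4 = -567*(-5)/4 = -1134*(-5/8) = 2835/4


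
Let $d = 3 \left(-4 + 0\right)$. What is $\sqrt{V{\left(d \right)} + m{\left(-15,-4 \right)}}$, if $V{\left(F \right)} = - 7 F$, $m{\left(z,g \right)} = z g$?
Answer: $12$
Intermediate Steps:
$m{\left(z,g \right)} = g z$
$d = -12$ ($d = 3 \left(-4\right) = -12$)
$\sqrt{V{\left(d \right)} + m{\left(-15,-4 \right)}} = \sqrt{\left(-7\right) \left(-12\right) - -60} = \sqrt{84 + 60} = \sqrt{144} = 12$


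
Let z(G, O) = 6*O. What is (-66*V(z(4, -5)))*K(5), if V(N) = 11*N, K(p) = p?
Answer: 108900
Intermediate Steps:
(-66*V(z(4, -5)))*K(5) = -726*6*(-5)*5 = -726*(-30)*5 = -66*(-330)*5 = 21780*5 = 108900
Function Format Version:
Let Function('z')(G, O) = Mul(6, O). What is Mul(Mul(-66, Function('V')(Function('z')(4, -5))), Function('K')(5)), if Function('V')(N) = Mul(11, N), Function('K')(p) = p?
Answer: 108900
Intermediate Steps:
Mul(Mul(-66, Function('V')(Function('z')(4, -5))), Function('K')(5)) = Mul(Mul(-66, Mul(11, Mul(6, -5))), 5) = Mul(Mul(-66, Mul(11, -30)), 5) = Mul(Mul(-66, -330), 5) = Mul(21780, 5) = 108900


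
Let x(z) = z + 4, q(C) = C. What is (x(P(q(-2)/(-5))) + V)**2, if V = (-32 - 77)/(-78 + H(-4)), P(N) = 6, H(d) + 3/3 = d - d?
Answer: 808201/6241 ≈ 129.50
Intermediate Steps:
H(d) = -1 (H(d) = -1 + (d - d) = -1 + 0 = -1)
x(z) = 4 + z
V = 109/79 (V = (-32 - 77)/(-78 - 1) = -109/(-79) = -109*(-1/79) = 109/79 ≈ 1.3797)
(x(P(q(-2)/(-5))) + V)**2 = ((4 + 6) + 109/79)**2 = (10 + 109/79)**2 = (899/79)**2 = 808201/6241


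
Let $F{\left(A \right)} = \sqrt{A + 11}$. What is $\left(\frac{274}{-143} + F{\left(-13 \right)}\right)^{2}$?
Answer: $\frac{34178}{20449} - \frac{548 i \sqrt{2}}{143} \approx 1.6714 - 5.4195 i$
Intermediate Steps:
$F{\left(A \right)} = \sqrt{11 + A}$
$\left(\frac{274}{-143} + F{\left(-13 \right)}\right)^{2} = \left(\frac{274}{-143} + \sqrt{11 - 13}\right)^{2} = \left(274 \left(- \frac{1}{143}\right) + \sqrt{-2}\right)^{2} = \left(- \frac{274}{143} + i \sqrt{2}\right)^{2}$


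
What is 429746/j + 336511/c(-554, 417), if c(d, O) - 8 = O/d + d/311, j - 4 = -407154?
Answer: 694284540832569/11277444275 ≈ 61564.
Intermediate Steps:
j = -407150 (j = 4 - 407154 = -407150)
c(d, O) = 8 + d/311 + O/d (c(d, O) = 8 + (O/d + d/311) = 8 + (d/311 + O/d) = 8 + d/311 + O/d)
429746/j + 336511/c(-554, 417) = 429746/(-407150) + 336511/(8 + (1/311)*(-554) + 417/(-554)) = 429746*(-1/407150) + 336511/(8 - 554/311 + 417*(-1/554)) = -214873/203575 + 336511/(8 - 554/311 - 417/554) = -214873/203575 + 336511/(941749/172294) = -214873/203575 + 336511*(172294/941749) = -214873/203575 + 57978826234/941749 = 694284540832569/11277444275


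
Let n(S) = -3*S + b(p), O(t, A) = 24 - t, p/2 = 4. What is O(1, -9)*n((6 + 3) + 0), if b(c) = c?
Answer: -437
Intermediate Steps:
p = 8 (p = 2*4 = 8)
n(S) = 8 - 3*S (n(S) = -3*S + 8 = 8 - 3*S)
O(1, -9)*n((6 + 3) + 0) = (24 - 1*1)*(8 - 3*((6 + 3) + 0)) = (24 - 1)*(8 - 3*(9 + 0)) = 23*(8 - 3*9) = 23*(8 - 27) = 23*(-19) = -437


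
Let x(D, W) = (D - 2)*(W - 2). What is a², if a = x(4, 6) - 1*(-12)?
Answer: 400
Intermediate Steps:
x(D, W) = (-2 + D)*(-2 + W)
a = 20 (a = (4 - 2*4 - 2*6 + 4*6) - 1*(-12) = (4 - 8 - 12 + 24) + 12 = 8 + 12 = 20)
a² = 20² = 400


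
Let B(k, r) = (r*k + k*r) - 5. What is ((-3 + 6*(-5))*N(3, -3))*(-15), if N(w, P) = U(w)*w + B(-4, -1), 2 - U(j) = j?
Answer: 0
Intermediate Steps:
U(j) = 2 - j
B(k, r) = -5 + 2*k*r (B(k, r) = (k*r + k*r) - 5 = 2*k*r - 5 = -5 + 2*k*r)
N(w, P) = 3 + w*(2 - w) (N(w, P) = (2 - w)*w + (-5 + 2*(-4)*(-1)) = w*(2 - w) + (-5 + 8) = w*(2 - w) + 3 = 3 + w*(2 - w))
((-3 + 6*(-5))*N(3, -3))*(-15) = ((-3 + 6*(-5))*(3 - 1*3*(-2 + 3)))*(-15) = ((-3 - 30)*(3 - 1*3*1))*(-15) = -33*(3 - 3)*(-15) = -33*0*(-15) = 0*(-15) = 0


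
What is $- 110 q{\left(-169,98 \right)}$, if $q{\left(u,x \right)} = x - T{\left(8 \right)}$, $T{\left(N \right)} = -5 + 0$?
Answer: $-11330$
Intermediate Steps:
$T{\left(N \right)} = -5$
$q{\left(u,x \right)} = 5 + x$ ($q{\left(u,x \right)} = x - -5 = x + 5 = 5 + x$)
$- 110 q{\left(-169,98 \right)} = - 110 \left(5 + 98\right) = \left(-110\right) 103 = -11330$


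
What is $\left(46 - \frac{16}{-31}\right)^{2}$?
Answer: $\frac{2079364}{961} \approx 2163.8$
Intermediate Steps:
$\left(46 - \frac{16}{-31}\right)^{2} = \left(46 - - \frac{16}{31}\right)^{2} = \left(46 + \frac{16}{31}\right)^{2} = \left(\frac{1442}{31}\right)^{2} = \frac{2079364}{961}$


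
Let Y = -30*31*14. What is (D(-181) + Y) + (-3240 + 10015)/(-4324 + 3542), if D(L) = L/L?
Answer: -10187633/782 ≈ -13028.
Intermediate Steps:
D(L) = 1
Y = -13020 (Y = -930*14 = -13020)
(D(-181) + Y) + (-3240 + 10015)/(-4324 + 3542) = (1 - 13020) + (-3240 + 10015)/(-4324 + 3542) = -13019 + 6775/(-782) = -13019 + 6775*(-1/782) = -13019 - 6775/782 = -10187633/782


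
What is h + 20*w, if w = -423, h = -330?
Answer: -8790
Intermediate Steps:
h + 20*w = -330 + 20*(-423) = -330 - 8460 = -8790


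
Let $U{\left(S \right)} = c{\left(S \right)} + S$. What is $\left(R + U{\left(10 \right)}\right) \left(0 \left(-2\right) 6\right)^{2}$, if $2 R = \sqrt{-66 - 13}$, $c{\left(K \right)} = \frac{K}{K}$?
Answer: $0$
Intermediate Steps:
$c{\left(K \right)} = 1$
$R = \frac{i \sqrt{79}}{2}$ ($R = \frac{\sqrt{-66 - 13}}{2} = \frac{\sqrt{-79}}{2} = \frac{i \sqrt{79}}{2} \approx 4.4441 i$)
$U{\left(S \right)} = 1 + S$
$\left(R + U{\left(10 \right)}\right) \left(0 \left(-2\right) 6\right)^{2} = \left(\frac{i \sqrt{79}}{2} + \left(1 + 10\right)\right) \left(0 \left(-2\right) 6\right)^{2} = \left(\frac{i \sqrt{79}}{2} + 11\right) \left(0 \cdot 6\right)^{2} = \left(11 + \frac{i \sqrt{79}}{2}\right) 0^{2} = \left(11 + \frac{i \sqrt{79}}{2}\right) 0 = 0$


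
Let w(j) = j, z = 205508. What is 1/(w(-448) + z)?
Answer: 1/205060 ≈ 4.8766e-6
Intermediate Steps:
1/(w(-448) + z) = 1/(-448 + 205508) = 1/205060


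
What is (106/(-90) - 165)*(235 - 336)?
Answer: 755278/45 ≈ 16784.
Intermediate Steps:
(106/(-90) - 165)*(235 - 336) = (106*(-1/90) - 165)*(-101) = (-53/45 - 165)*(-101) = -7478/45*(-101) = 755278/45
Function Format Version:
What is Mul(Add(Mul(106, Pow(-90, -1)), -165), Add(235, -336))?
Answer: Rational(755278, 45) ≈ 16784.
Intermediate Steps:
Mul(Add(Mul(106, Pow(-90, -1)), -165), Add(235, -336)) = Mul(Add(Mul(106, Rational(-1, 90)), -165), -101) = Mul(Add(Rational(-53, 45), -165), -101) = Mul(Rational(-7478, 45), -101) = Rational(755278, 45)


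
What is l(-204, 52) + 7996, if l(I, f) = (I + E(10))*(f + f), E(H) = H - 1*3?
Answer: -12492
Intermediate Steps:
E(H) = -3 + H (E(H) = H - 3 = -3 + H)
l(I, f) = 2*f*(7 + I) (l(I, f) = (I + (-3 + 10))*(f + f) = (I + 7)*(2*f) = (7 + I)*(2*f) = 2*f*(7 + I))
l(-204, 52) + 7996 = 2*52*(7 - 204) + 7996 = 2*52*(-197) + 7996 = -20488 + 7996 = -12492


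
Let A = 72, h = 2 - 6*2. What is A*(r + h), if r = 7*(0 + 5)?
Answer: 1800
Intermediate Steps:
h = -10 (h = 2 - 12 = -10)
r = 35 (r = 7*5 = 35)
A*(r + h) = 72*(35 - 10) = 72*25 = 1800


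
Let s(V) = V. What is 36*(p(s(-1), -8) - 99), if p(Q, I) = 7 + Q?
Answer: -3348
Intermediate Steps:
36*(p(s(-1), -8) - 99) = 36*((7 - 1) - 99) = 36*(6 - 99) = 36*(-93) = -3348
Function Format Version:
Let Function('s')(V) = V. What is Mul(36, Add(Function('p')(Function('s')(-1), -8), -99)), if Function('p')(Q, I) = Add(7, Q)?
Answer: -3348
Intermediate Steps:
Mul(36, Add(Function('p')(Function('s')(-1), -8), -99)) = Mul(36, Add(Add(7, -1), -99)) = Mul(36, Add(6, -99)) = Mul(36, -93) = -3348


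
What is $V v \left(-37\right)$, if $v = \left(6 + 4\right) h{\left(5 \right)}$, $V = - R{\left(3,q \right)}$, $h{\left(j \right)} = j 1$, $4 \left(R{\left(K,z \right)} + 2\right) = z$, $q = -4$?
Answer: $-5550$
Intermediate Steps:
$R{\left(K,z \right)} = -2 + \frac{z}{4}$
$h{\left(j \right)} = j$
$V = 3$ ($V = - (-2 + \frac{1}{4} \left(-4\right)) = - (-2 - 1) = \left(-1\right) \left(-3\right) = 3$)
$v = 50$ ($v = \left(6 + 4\right) 5 = 10 \cdot 5 = 50$)
$V v \left(-37\right) = 3 \cdot 50 \left(-37\right) = 150 \left(-37\right) = -5550$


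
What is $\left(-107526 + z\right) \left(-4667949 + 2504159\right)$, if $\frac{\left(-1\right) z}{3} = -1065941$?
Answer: $-6686753745630$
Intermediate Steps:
$z = 3197823$ ($z = \left(-3\right) \left(-1065941\right) = 3197823$)
$\left(-107526 + z\right) \left(-4667949 + 2504159\right) = \left(-107526 + 3197823\right) \left(-4667949 + 2504159\right) = 3090297 \left(-2163790\right) = -6686753745630$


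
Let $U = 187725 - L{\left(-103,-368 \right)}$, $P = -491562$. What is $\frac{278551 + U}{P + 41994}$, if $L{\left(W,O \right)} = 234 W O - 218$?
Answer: $\frac{1400507}{74928} \approx 18.691$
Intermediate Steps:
$L{\left(W,O \right)} = -218 + 234 O W$ ($L{\left(W,O \right)} = 234 O W - 218 = -218 + 234 O W$)
$U = -8681593$ ($U = 187725 - \left(-218 + 234 \left(-368\right) \left(-103\right)\right) = 187725 - \left(-218 + 8869536\right) = 187725 - 8869318 = -8681593$)
$\frac{278551 + U}{P + 41994} = \frac{278551 - 8681593}{-491562 + 41994} = - \frac{8403042}{-449568} = \left(-8403042\right) \left(- \frac{1}{449568}\right) = \frac{1400507}{74928}$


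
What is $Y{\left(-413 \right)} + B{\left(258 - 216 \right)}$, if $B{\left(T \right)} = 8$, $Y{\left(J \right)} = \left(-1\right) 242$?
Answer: $-234$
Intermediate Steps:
$Y{\left(J \right)} = -242$
$Y{\left(-413 \right)} + B{\left(258 - 216 \right)} = -242 + 8 = -234$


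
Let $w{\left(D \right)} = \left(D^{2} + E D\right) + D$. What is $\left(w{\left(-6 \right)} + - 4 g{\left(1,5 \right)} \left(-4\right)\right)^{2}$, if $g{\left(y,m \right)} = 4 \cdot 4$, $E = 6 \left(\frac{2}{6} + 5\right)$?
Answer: $8836$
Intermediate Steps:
$E = 32$ ($E = 6 \left(2 \cdot \frac{1}{6} + 5\right) = 6 \left(\frac{1}{3} + 5\right) = 6 \cdot \frac{16}{3} = 32$)
$g{\left(y,m \right)} = 16$
$w{\left(D \right)} = D^{2} + 33 D$ ($w{\left(D \right)} = \left(D^{2} + 32 D\right) + D = D^{2} + 33 D$)
$\left(w{\left(-6 \right)} + - 4 g{\left(1,5 \right)} \left(-4\right)\right)^{2} = \left(- 6 \left(33 - 6\right) + \left(-4\right) 16 \left(-4\right)\right)^{2} = \left(\left(-6\right) 27 - -256\right)^{2} = \left(-162 + 256\right)^{2} = 94^{2} = 8836$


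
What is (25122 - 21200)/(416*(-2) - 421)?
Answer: -3922/1253 ≈ -3.1301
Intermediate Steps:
(25122 - 21200)/(416*(-2) - 421) = 3922/(-832 - 421) = 3922/(-1253) = 3922*(-1/1253) = -3922/1253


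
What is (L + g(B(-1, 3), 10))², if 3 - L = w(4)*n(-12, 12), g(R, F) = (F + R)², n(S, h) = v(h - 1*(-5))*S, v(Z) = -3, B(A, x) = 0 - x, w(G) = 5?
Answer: 16384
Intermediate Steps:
B(A, x) = -x
n(S, h) = -3*S
L = -177 (L = 3 - 5*(-3*(-12)) = 3 - 5*36 = 3 - 1*180 = 3 - 180 = -177)
(L + g(B(-1, 3), 10))² = (-177 + (10 - 1*3)²)² = (-177 + (10 - 3)²)² = (-177 + 7²)² = (-177 + 49)² = (-128)² = 16384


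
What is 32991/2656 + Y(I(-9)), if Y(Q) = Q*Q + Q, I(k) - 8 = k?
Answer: 32991/2656 ≈ 12.421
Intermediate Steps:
I(k) = 8 + k
Y(Q) = Q + Q² (Y(Q) = Q² + Q = Q + Q²)
32991/2656 + Y(I(-9)) = 32991/2656 + (8 - 9)*(1 + (8 - 9)) = 32991*(1/2656) - (1 - 1) = 32991/2656 - 1*0 = 32991/2656 + 0 = 32991/2656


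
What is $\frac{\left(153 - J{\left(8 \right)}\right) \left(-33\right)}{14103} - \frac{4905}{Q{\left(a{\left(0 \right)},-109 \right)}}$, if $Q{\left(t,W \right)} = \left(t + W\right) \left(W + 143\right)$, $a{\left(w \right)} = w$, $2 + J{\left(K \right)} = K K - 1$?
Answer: $\frac{177137}{159834} \approx 1.1083$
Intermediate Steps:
$J{\left(K \right)} = -3 + K^{2}$ ($J{\left(K \right)} = -2 + \left(K K - 1\right) = -2 + \left(K^{2} - 1\right) = -2 + \left(-1 + K^{2}\right) = -3 + K^{2}$)
$Q{\left(t,W \right)} = \left(143 + W\right) \left(W + t\right)$ ($Q{\left(t,W \right)} = \left(W + t\right) \left(143 + W\right) = \left(143 + W\right) \left(W + t\right)$)
$\frac{\left(153 - J{\left(8 \right)}\right) \left(-33\right)}{14103} - \frac{4905}{Q{\left(a{\left(0 \right)},-109 \right)}} = \frac{\left(153 - \left(-3 + 8^{2}\right)\right) \left(-33\right)}{14103} - \frac{4905}{\left(-109\right)^{2} + 143 \left(-109\right) + 143 \cdot 0 - 0} = \left(153 - \left(-3 + 64\right)\right) \left(-33\right) \frac{1}{14103} - \frac{4905}{11881 - 15587 + 0 + 0} = \left(153 - 61\right) \left(-33\right) \frac{1}{14103} - \frac{4905}{-3706} = \left(153 - 61\right) \left(-33\right) \frac{1}{14103} - - \frac{45}{34} = 92 \left(-33\right) \frac{1}{14103} + \frac{45}{34} = \left(-3036\right) \frac{1}{14103} + \frac{45}{34} = - \frac{1012}{4701} + \frac{45}{34} = \frac{177137}{159834}$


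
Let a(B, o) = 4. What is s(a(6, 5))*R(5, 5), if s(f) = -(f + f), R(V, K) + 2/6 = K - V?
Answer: 8/3 ≈ 2.6667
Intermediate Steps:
R(V, K) = -⅓ + K - V (R(V, K) = -⅓ + (K - V) = -⅓ + K - V)
s(f) = -2*f
s(a(6, 5))*R(5, 5) = (-2*4)*(-⅓ + 5 - 1*5) = -8*(-⅓ + 5 - 5) = -8*(-⅓) = 8/3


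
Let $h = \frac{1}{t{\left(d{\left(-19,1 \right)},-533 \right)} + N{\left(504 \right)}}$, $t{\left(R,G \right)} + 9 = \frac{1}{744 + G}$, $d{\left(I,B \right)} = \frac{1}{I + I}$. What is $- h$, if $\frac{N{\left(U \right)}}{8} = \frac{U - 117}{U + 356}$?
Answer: $\frac{1055}{5692} \approx 0.18535$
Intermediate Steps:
$d{\left(I,B \right)} = \frac{1}{2 I}$
$t{\left(R,G \right)} = -9 + \frac{1}{744 + G}$
$N{\left(U \right)} = \frac{8 \left(-117 + U\right)}{356 + U}$ ($N{\left(U \right)} = 8 \frac{U - 117}{U + 356} = 8 \frac{-117 + U}{356 + U} = \frac{8 \left(-117 + U\right)}{356 + U}$)
$h = - \frac{1055}{5692}$ ($h = \frac{1}{\frac{-6695 - -4797}{744 - 533} + \frac{8 \left(-117 + 504\right)}{356 + 504}} = \frac{1}{\frac{-6695 + 4797}{211} + 8 \cdot \frac{1}{860} \cdot 387} = \frac{1}{\frac{1}{211} \left(-1898\right) + 8 \cdot \frac{1}{860} \cdot 387} = \frac{1}{- \frac{1898}{211} + \frac{18}{5}} = \frac{1}{- \frac{5692}{1055}} = - \frac{1055}{5692} \approx -0.18535$)
$- h = \left(-1\right) \left(- \frac{1055}{5692}\right) = \frac{1055}{5692}$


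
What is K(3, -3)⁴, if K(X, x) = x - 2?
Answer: 625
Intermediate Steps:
K(X, x) = -2 + x
K(3, -3)⁴ = (-2 - 3)⁴ = (-5)⁴ = 625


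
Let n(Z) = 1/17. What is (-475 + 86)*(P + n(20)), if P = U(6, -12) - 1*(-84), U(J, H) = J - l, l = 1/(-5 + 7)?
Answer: -1184505/34 ≈ -34838.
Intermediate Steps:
n(Z) = 1/17
l = ½ (l = 1/2 = ½ ≈ 0.50000)
U(J, H) = -½ + J (U(J, H) = J - 1*½ = J - ½ = -½ + J)
P = 179/2 (P = (-½ + 6) - 1*(-84) = 11/2 + 84 = 179/2 ≈ 89.500)
(-475 + 86)*(P + n(20)) = (-475 + 86)*(179/2 + 1/17) = -389*3045/34 = -1184505/34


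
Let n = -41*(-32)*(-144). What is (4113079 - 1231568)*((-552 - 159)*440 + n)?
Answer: -1445850011448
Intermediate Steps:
n = -188928 (n = 1312*(-144) = -188928)
(4113079 - 1231568)*((-552 - 159)*440 + n) = (4113079 - 1231568)*((-552 - 159)*440 - 188928) = 2881511*(-711*440 - 188928) = 2881511*(-312840 - 188928) = 2881511*(-501768) = -1445850011448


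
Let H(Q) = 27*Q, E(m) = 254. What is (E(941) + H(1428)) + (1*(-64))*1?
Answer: 38746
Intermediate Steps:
(E(941) + H(1428)) + (1*(-64))*1 = (254 + 27*1428) + (1*(-64))*1 = (254 + 38556) - 64*1 = 38810 - 64 = 38746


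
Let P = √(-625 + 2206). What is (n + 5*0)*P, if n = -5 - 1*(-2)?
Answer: -3*√1581 ≈ -119.29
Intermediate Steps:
n = -3 (n = -5 + 2 = -3)
P = √1581 ≈ 39.762
(n + 5*0)*P = (-3 + 5*0)*√1581 = (-3 + 0)*√1581 = -3*√1581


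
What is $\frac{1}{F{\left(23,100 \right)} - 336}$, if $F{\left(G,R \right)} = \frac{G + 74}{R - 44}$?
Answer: $- \frac{56}{18719} \approx -0.0029916$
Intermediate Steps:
$F{\left(G,R \right)} = \frac{74 + G}{-44 + R}$
$\frac{1}{F{\left(23,100 \right)} - 336} = \frac{1}{\frac{74 + 23}{-44 + 100} - 336} = \frac{1}{\frac{1}{56} \cdot 97 - 336} = \frac{1}{\frac{97}{56} - 336} = \frac{1}{- \frac{18719}{56}} = - \frac{56}{18719}$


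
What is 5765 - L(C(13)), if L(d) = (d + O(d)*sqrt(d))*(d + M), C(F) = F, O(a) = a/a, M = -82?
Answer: 6662 + 69*sqrt(13) ≈ 6910.8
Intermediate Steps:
O(a) = 1
L(d) = (-82 + d)*(d + sqrt(d)) (L(d) = (d + 1*sqrt(d))*(d - 82) = (d + sqrt(d))*(-82 + d) = (-82 + d)*(d + sqrt(d)))
5765 - L(C(13)) = 5765 - (13**2 + 13**(3/2) - 82*13 - 82*sqrt(13)) = 5765 - (169 + 13*sqrt(13) - 1066 - 82*sqrt(13)) = 5765 - (-897 - 69*sqrt(13)) = 5765 + (897 + 69*sqrt(13)) = 6662 + 69*sqrt(13)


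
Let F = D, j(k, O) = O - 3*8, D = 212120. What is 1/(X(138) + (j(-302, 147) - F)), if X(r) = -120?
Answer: -1/212117 ≈ -4.7144e-6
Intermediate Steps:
j(k, O) = -24 + O (j(k, O) = O - 24 = -24 + O)
F = 212120
1/(X(138) + (j(-302, 147) - F)) = 1/(-120 + ((-24 + 147) - 1*212120)) = 1/(-120 + (123 - 212120)) = 1/(-120 - 211997) = 1/(-212117) = -1/212117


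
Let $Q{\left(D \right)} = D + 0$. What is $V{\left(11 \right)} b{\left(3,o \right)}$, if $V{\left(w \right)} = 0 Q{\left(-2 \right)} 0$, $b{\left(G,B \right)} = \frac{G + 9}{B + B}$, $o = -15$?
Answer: $0$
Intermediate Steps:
$b{\left(G,B \right)} = \frac{9 + G}{2 B}$
$Q{\left(D \right)} = D$
$V{\left(w \right)} = 0$ ($V{\left(w \right)} = 0 \left(-2\right) 0 = 0 \cdot 0 = 0$)
$V{\left(11 \right)} b{\left(3,o \right)} = 0 \frac{9 + 3}{2 \left(-15\right)} = 0 \cdot \frac{1}{2} \left(- \frac{1}{15}\right) 12 = 0 \left(- \frac{2}{5}\right) = 0$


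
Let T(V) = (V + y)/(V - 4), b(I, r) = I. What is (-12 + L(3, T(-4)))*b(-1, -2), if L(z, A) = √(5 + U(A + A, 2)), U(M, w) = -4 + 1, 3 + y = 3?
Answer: 12 - √2 ≈ 10.586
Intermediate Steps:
y = 0 (y = -3 + 3 = 0)
T(V) = V/(-4 + V) (T(V) = (V + 0)/(V - 4) = V/(-4 + V))
U(M, w) = -3
L(z, A) = √2 (L(z, A) = √(5 - 3) = √2)
(-12 + L(3, T(-4)))*b(-1, -2) = (-12 + √2)*(-1) = 12 - √2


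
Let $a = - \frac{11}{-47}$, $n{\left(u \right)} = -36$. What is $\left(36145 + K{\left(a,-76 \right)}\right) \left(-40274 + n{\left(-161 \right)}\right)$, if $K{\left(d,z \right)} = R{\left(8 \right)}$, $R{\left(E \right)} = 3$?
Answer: $-1457125880$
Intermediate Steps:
$a = \frac{11}{47}$ ($a = \left(-11\right) \left(- \frac{1}{47}\right) = \frac{11}{47} \approx 0.23404$)
$K{\left(d,z \right)} = 3$
$\left(36145 + K{\left(a,-76 \right)}\right) \left(-40274 + n{\left(-161 \right)}\right) = \left(36145 + 3\right) \left(-40274 - 36\right) = 36148 \left(-40310\right) = -1457125880$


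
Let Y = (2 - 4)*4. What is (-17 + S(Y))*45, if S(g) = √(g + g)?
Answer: -765 + 180*I ≈ -765.0 + 180.0*I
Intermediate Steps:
Y = -8 (Y = -2*4 = -8)
S(g) = √2*√g (S(g) = √(2*g) = √2*√g)
(-17 + S(Y))*45 = (-17 + √2*√(-8))*45 = (-17 + √2*(2*I*√2))*45 = (-17 + 4*I)*45 = -765 + 180*I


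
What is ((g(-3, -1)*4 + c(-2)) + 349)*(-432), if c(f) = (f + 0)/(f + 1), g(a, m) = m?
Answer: -149904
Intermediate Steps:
c(f) = f/(1 + f)
((g(-3, -1)*4 + c(-2)) + 349)*(-432) = ((-1*4 - 2/(1 - 2)) + 349)*(-432) = ((-4 - 2/(-1)) + 349)*(-432) = ((-4 - 2*(-1)) + 349)*(-432) = ((-4 + 2) + 349)*(-432) = (-2 + 349)*(-432) = 347*(-432) = -149904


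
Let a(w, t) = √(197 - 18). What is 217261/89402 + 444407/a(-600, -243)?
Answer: 217261/89402 + 444407*√179/179 ≈ 33219.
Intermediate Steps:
a(w, t) = √179
217261/89402 + 444407/a(-600, -243) = 217261/89402 + 444407/(√179) = 217261*(1/89402) + 444407*(√179/179) = 217261/89402 + 444407*√179/179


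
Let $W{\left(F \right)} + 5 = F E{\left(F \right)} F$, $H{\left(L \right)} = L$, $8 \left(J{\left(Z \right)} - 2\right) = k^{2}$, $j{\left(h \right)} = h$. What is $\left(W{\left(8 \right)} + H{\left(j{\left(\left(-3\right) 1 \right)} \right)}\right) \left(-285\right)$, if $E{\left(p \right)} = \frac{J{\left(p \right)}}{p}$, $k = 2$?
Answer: $-3420$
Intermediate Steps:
$J{\left(Z \right)} = \frac{5}{2}$ ($J{\left(Z \right)} = 2 + \frac{2^{2}}{8} = 2 + \frac{1}{8} \cdot 4 = 2 + \frac{1}{2} = \frac{5}{2}$)
$E{\left(p \right)} = \frac{5}{2 p}$
$W{\left(F \right)} = -5 + \frac{5 F}{2}$ ($W{\left(F \right)} = -5 + F \frac{5}{2 F} F = -5 + \frac{5 F}{2}$)
$\left(W{\left(8 \right)} + H{\left(j{\left(\left(-3\right) 1 \right)} \right)}\right) \left(-285\right) = \left(\left(-5 + \frac{5}{2} \cdot 8\right) - 3\right) \left(-285\right) = \left(\left(-5 + 20\right) - 3\right) \left(-285\right) = \left(15 - 3\right) \left(-285\right) = 12 \left(-285\right) = -3420$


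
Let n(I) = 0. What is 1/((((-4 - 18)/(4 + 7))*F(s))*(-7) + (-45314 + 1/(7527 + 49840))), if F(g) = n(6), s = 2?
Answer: -57367/2599528237 ≈ -2.2068e-5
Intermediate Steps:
F(g) = 0
1/((((-4 - 18)/(4 + 7))*F(s))*(-7) + (-45314 + 1/(7527 + 49840))) = 1/((((-4 - 18)/(4 + 7))*0)*(-7) + (-45314 + 1/(7527 + 49840))) = 1/((-22/11*0)*(-7) + (-45314 + 1/57367)) = 1/((-22*1/11*0)*(-7) + (-45314 + 1/57367)) = 1/(-2*0*(-7) - 2599528237/57367) = 1/(0*(-7) - 2599528237/57367) = 1/(0 - 2599528237/57367) = 1/(-2599528237/57367) = -57367/2599528237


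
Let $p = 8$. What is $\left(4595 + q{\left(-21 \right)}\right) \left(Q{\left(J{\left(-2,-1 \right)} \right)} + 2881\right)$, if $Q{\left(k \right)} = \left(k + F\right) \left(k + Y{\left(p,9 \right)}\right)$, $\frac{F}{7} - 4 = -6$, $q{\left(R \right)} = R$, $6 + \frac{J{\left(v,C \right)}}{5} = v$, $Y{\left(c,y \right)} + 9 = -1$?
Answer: $25527494$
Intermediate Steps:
$Y{\left(c,y \right)} = -10$ ($Y{\left(c,y \right)} = -9 - 1 = -10$)
$J{\left(v,C \right)} = -30 + 5 v$
$F = -14$ ($F = 28 + 7 \left(-6\right) = 28 - 42 = -14$)
$Q{\left(k \right)} = \left(-14 + k\right) \left(-10 + k\right)$ ($Q{\left(k \right)} = \left(k - 14\right) \left(k - 10\right) = \left(-14 + k\right) \left(-10 + k\right)$)
$\left(4595 + q{\left(-21 \right)}\right) \left(Q{\left(J{\left(-2,-1 \right)} \right)} + 2881\right) = \left(4595 - 21\right) \left(\left(140 + \left(-30 + 5 \left(-2\right)\right)^{2} - 24 \left(-30 + 5 \left(-2\right)\right)\right) + 2881\right) = 4574 \left(\left(140 + \left(-30 - 10\right)^{2} - 24 \left(-30 - 10\right)\right) + 2881\right) = 4574 \left(\left(140 + \left(-40\right)^{2} - -960\right) + 2881\right) = 4574 \left(\left(140 + 1600 + 960\right) + 2881\right) = 4574 \left(2700 + 2881\right) = 4574 \cdot 5581 = 25527494$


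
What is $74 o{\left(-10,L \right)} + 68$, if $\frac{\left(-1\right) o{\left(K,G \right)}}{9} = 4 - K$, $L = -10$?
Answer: $-9256$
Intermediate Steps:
$o{\left(K,G \right)} = -36 + 9 K$ ($o{\left(K,G \right)} = - 9 \left(4 - K\right) = -36 + 9 K$)
$74 o{\left(-10,L \right)} + 68 = 74 \left(-36 + 9 \left(-10\right)\right) + 68 = 74 \left(-36 - 90\right) + 68 = 74 \left(-126\right) + 68 = -9324 + 68 = -9256$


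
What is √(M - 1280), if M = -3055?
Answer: 17*I*√15 ≈ 65.841*I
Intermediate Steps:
√(M - 1280) = √(-3055 - 1280) = √(-4335) = 17*I*√15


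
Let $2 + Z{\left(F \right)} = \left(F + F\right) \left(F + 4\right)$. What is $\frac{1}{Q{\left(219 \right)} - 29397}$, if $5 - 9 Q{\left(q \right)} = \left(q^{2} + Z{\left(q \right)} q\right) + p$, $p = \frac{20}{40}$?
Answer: $- \frac{6}{14468465} \approx -4.147 \cdot 10^{-7}$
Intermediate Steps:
$p = \frac{1}{2}$ ($p = 20 \cdot \frac{1}{40} = \frac{1}{2} \approx 0.5$)
$Z{\left(F \right)} = -2 + 2 F \left(4 + F\right)$ ($Z{\left(F \right)} = -2 + \left(F + F\right) \left(F + 4\right) = -2 + 2 F \left(4 + F\right)$)
$Q{\left(q \right)} = \frac{1}{2} - \frac{q^{2}}{9} - \frac{q \left(-2 + 2 q^{2} + 8 q\right)}{9}$ ($Q{\left(q \right)} = \frac{5}{9} - \frac{\left(q^{2} + \left(-2 + 2 q^{2} + 8 q\right) q\right) + \frac{1}{2}}{9} = \frac{5}{9} - \frac{\left(q^{2} + q \left(-2 + 2 q^{2} + 8 q\right)\right) + \frac{1}{2}}{9} = \frac{5}{9} - \frac{\frac{1}{2} + q^{2} + q \left(-2 + 2 q^{2} + 8 q\right)}{9} = \frac{5}{9} - \left(\frac{1}{18} + \frac{q^{2}}{9} + \frac{q \left(-2 + 2 q^{2} + 8 q\right)}{9}\right) = \frac{1}{2} - \frac{q^{2}}{9} - \frac{q \left(-2 + 2 q^{2} + 8 q\right)}{9}$)
$\frac{1}{Q{\left(219 \right)} - 29397} = \frac{1}{\left(\frac{1}{2} - 219^{2} - \frac{2 \cdot 219^{3}}{9} + \frac{2}{9} \cdot 219\right) - 29397} = \frac{1}{\left(\frac{1}{2} - 47961 - 2334102 + \frac{146}{3}\right) - 29397} = \frac{1}{- \frac{14292083}{6} - 29397} = \frac{1}{- \frac{14468465}{6}} = - \frac{6}{14468465}$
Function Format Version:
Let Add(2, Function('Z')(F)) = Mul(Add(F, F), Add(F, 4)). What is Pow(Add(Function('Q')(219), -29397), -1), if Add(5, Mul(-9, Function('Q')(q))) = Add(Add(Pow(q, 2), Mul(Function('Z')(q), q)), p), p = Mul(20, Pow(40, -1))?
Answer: Rational(-6, 14468465) ≈ -4.1470e-7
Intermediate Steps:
p = Rational(1, 2) (p = Mul(20, Rational(1, 40)) = Rational(1, 2) ≈ 0.50000)
Function('Z')(F) = Add(-2, Mul(2, F, Add(4, F))) (Function('Z')(F) = Add(-2, Mul(Add(F, F), Add(F, 4))) = Add(-2, Mul(Mul(2, F), Add(4, F))) = Add(-2, Mul(2, F, Add(4, F))))
Function('Q')(q) = Add(Rational(1, 2), Mul(Rational(-1, 9), Pow(q, 2)), Mul(Rational(-1, 9), q, Add(-2, Mul(2, Pow(q, 2)), Mul(8, q)))) (Function('Q')(q) = Add(Rational(5, 9), Mul(Rational(-1, 9), Add(Add(Pow(q, 2), Mul(Add(-2, Mul(2, Pow(q, 2)), Mul(8, q)), q)), Rational(1, 2)))) = Add(Rational(5, 9), Mul(Rational(-1, 9), Add(Add(Pow(q, 2), Mul(q, Add(-2, Mul(2, Pow(q, 2)), Mul(8, q)))), Rational(1, 2)))) = Add(Rational(5, 9), Mul(Rational(-1, 9), Add(Rational(1, 2), Pow(q, 2), Mul(q, Add(-2, Mul(2, Pow(q, 2)), Mul(8, q)))))) = Add(Rational(5, 9), Add(Rational(-1, 18), Mul(Rational(-1, 9), Pow(q, 2)), Mul(Rational(-1, 9), q, Add(-2, Mul(2, Pow(q, 2)), Mul(8, q))))) = Add(Rational(1, 2), Mul(Rational(-1, 9), Pow(q, 2)), Mul(Rational(-1, 9), q, Add(-2, Mul(2, Pow(q, 2)), Mul(8, q)))))
Pow(Add(Function('Q')(219), -29397), -1) = Pow(Add(Add(Rational(1, 2), Mul(-1, Pow(219, 2)), Mul(Rational(-2, 9), Pow(219, 3)), Mul(Rational(2, 9), 219)), -29397), -1) = Pow(Add(Add(Rational(1, 2), Mul(-1, 47961), Mul(Rational(-2, 9), 10503459), Rational(146, 3)), -29397), -1) = Pow(Add(Add(Rational(1, 2), -47961, -2334102, Rational(146, 3)), -29397), -1) = Pow(Add(Rational(-14292083, 6), -29397), -1) = Pow(Rational(-14468465, 6), -1) = Rational(-6, 14468465)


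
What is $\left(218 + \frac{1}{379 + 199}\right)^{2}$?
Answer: $\frac{15877260025}{334084} \approx 47525.0$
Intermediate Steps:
$\left(218 + \frac{1}{379 + 199}\right)^{2} = \left(218 + \frac{1}{578}\right)^{2} = \left(\frac{126005}{578}\right)^{2} = \frac{15877260025}{334084}$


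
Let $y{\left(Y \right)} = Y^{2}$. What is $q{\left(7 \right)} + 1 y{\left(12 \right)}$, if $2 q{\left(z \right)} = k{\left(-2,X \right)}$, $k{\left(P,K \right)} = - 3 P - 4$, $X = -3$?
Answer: $145$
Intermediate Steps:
$k{\left(P,K \right)} = -4 - 3 P$
$q{\left(z \right)} = 1$ ($q{\left(z \right)} = \frac{-4 - -6}{2} = \frac{-4 + 6}{2} = \frac{1}{2} \cdot 2 = 1$)
$q{\left(7 \right)} + 1 y{\left(12 \right)} = 1 + 1 \cdot 12^{2} = 1 + 1 \cdot 144 = 1 + 144 = 145$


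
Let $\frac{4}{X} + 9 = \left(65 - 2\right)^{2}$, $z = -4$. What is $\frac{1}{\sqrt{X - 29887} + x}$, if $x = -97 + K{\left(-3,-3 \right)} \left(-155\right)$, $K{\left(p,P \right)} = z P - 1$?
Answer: $- \frac{1783980}{3244320089} - \frac{3 i \sqrt{3254694190}}{3244320089} \approx -0.00054988 - 5.2754 \cdot 10^{-5} i$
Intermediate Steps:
$X = \frac{1}{990}$ ($X = \frac{4}{-9 + \left(65 - 2\right)^{2}} = \frac{4}{-9 + 63^{2}} = \frac{4}{-9 + 3969} = \frac{4}{3960} = 4 \cdot \frac{1}{3960} = \frac{1}{990} \approx 0.0010101$)
$K{\left(p,P \right)} = -1 - 4 P$ ($K{\left(p,P \right)} = - 4 P - 1 = -1 - 4 P$)
$x = -1802$ ($x = -97 + \left(-1 - -12\right) \left(-155\right) = -97 + \left(-1 + 12\right) \left(-155\right) = -97 + 11 \left(-155\right) = -97 - 1705 = -1802$)
$\frac{1}{\sqrt{X - 29887} + x} = \frac{1}{\sqrt{\frac{1}{990} - 29887} - 1802} = \frac{1}{\sqrt{- \frac{29588129}{990}} - 1802} = \frac{1}{\frac{i \sqrt{3254694190}}{330} - 1802} = \frac{1}{-1802 + \frac{i \sqrt{3254694190}}{330}}$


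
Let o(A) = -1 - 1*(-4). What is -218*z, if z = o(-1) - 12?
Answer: 1962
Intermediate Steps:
o(A) = 3 (o(A) = -1 + 4 = 3)
z = -9 (z = 3 - 12 = -9)
-218*z = -218*(-9) = 1962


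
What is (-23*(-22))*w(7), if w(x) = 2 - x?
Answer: -2530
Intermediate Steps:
(-23*(-22))*w(7) = (-23*(-22))*(2 - 1*7) = 506*(2 - 7) = 506*(-5) = -2530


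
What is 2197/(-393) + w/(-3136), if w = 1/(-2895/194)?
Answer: -3324311933/594656160 ≈ -5.5903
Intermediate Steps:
w = -194/2895 (w = 1/(-2895*1/194) = 1/(-2895/194) = -194/2895 ≈ -0.067012)
2197/(-393) + w/(-3136) = 2197/(-393) - 194/2895/(-3136) = 2197*(-1/393) - 194/2895*(-1/3136) = -2197/393 + 97/4539360 = -3324311933/594656160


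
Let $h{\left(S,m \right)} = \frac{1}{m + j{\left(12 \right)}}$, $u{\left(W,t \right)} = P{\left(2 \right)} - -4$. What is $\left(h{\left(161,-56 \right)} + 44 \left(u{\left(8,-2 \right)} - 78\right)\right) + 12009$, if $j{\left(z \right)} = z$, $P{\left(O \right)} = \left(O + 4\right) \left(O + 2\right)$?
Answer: $\frac{431595}{44} \approx 9809.0$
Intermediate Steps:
$P{\left(O \right)} = \left(2 + O\right) \left(4 + O\right)$ ($P{\left(O \right)} = \left(4 + O\right) \left(2 + O\right) = \left(2 + O\right) \left(4 + O\right)$)
$u{\left(W,t \right)} = 28$ ($u{\left(W,t \right)} = \left(8 + 2^{2} + 6 \cdot 2\right) - -4 = \left(8 + 4 + 12\right) + 4 = 24 + 4 = 28$)
$h{\left(S,m \right)} = \frac{1}{12 + m}$ ($h{\left(S,m \right)} = \frac{1}{m + 12} = \frac{1}{12 + m}$)
$\left(h{\left(161,-56 \right)} + 44 \left(u{\left(8,-2 \right)} - 78\right)\right) + 12009 = \left(\frac{1}{12 - 56} + 44 \left(28 - 78\right)\right) + 12009 = \left(\frac{1}{-44} + 44 \left(-50\right)\right) + 12009 = \left(- \frac{1}{44} - 2200\right) + 12009 = - \frac{96801}{44} + 12009 = \frac{431595}{44}$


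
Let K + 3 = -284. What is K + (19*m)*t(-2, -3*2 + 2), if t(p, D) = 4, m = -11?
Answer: -1123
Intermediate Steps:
K = -287 (K = -3 - 284 = -287)
K + (19*m)*t(-2, -3*2 + 2) = -287 + (19*(-11))*4 = -287 - 209*4 = -287 - 836 = -1123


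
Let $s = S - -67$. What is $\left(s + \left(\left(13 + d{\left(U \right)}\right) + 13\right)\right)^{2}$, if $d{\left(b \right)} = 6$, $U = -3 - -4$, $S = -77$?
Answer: $484$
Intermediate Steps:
$U = 1$ ($U = -3 + 4 = 1$)
$s = -10$ ($s = -77 - -67 = -77 + 67 = -10$)
$\left(s + \left(\left(13 + d{\left(U \right)}\right) + 13\right)\right)^{2} = \left(-10 + \left(\left(13 + 6\right) + 13\right)\right)^{2} = \left(-10 + \left(19 + 13\right)\right)^{2} = \left(-10 + 32\right)^{2} = 22^{2} = 484$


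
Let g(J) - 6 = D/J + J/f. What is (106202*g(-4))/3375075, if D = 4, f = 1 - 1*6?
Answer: 3079858/16875375 ≈ 0.18251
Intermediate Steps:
f = -5 (f = 1 - 6 = -5)
g(J) = 6 + 4/J - J/5 (g(J) = 6 + (4/J + J/(-5)) = 6 + (4/J + J*(-⅕)) = 6 + (4/J - J/5) = 6 + 4/J - J/5)
(106202*g(-4))/3375075 = (106202*(6 + 4/(-4) - ⅕*(-4)))/3375075 = (106202*(6 + 4*(-¼) + ⅘))*(1/3375075) = (106202*(6 - 1 + ⅘))*(1/3375075) = (106202*(29/5))*(1/3375075) = (3079858/5)*(1/3375075) = 3079858/16875375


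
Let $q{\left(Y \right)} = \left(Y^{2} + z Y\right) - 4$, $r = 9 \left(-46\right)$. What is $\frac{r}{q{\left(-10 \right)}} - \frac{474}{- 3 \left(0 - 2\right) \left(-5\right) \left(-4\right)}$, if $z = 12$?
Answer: $\frac{133}{10} \approx 13.3$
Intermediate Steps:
$r = -414$
$q{\left(Y \right)} = -4 + Y^{2} + 12 Y$ ($q{\left(Y \right)} = \left(Y^{2} + 12 Y\right) - 4 = -4 + Y^{2} + 12 Y$)
$\frac{r}{q{\left(-10 \right)}} - \frac{474}{- 3 \left(0 - 2\right) \left(-5\right) \left(-4\right)} = - \frac{414}{-4 + \left(-10\right)^{2} + 12 \left(-10\right)} - \frac{474}{- 3 \left(0 - 2\right) \left(-5\right) \left(-4\right)} = - \frac{414}{-4 + 100 - 120} - \frac{474}{\left(-3\right) \left(-2\right) \left(-5\right) \left(-4\right)} = - \frac{414}{-24} - \frac{474}{6 \left(-5\right) \left(-4\right)} = \left(-414\right) \left(- \frac{1}{24}\right) - \frac{474}{\left(-30\right) \left(-4\right)} = \frac{69}{4} - \frac{474}{120} = \frac{69}{4} - \frac{79}{20} = \frac{133}{10}$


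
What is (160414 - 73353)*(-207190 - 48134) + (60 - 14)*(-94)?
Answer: -22228767088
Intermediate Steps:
(160414 - 73353)*(-207190 - 48134) + (60 - 14)*(-94) = 87061*(-255324) + 46*(-94) = -22228762764 - 4324 = -22228767088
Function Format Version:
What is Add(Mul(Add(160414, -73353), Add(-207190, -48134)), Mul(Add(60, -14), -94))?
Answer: -22228767088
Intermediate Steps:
Add(Mul(Add(160414, -73353), Add(-207190, -48134)), Mul(Add(60, -14), -94)) = Add(Mul(87061, -255324), Mul(46, -94)) = Add(-22228762764, -4324) = -22228767088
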